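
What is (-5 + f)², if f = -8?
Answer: 169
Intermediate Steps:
(-5 + f)² = (-5 - 8)² = (-13)² = 169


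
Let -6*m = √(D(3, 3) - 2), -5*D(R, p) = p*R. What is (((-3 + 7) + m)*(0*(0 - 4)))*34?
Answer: 0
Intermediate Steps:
D(R, p) = -R*p/5 (D(R, p) = -p*R/5 = -R*p/5)
m = -I*√95/30 (m = -√(-⅕*3*3 - 2)/6 = -√(-9/5 - 2)/6 = -I*√95/30 ≈ -0.32489*I)
(((-3 + 7) + m)*(0*(0 - 4)))*34 = (((-3 + 7) - I*√95/30)*(0*(0 - 4)))*34 = ((4 - I*√95/30)*(0*(-4)))*34 = ((4 - I*√95/30)*0)*34 = 0*34 = 0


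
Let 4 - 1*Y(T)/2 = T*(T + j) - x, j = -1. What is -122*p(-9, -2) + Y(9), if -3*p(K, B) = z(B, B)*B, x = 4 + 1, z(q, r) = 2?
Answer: -866/3 ≈ -288.67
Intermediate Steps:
x = 5
p(K, B) = -2*B/3
Y(T) = 18 - 2*T*(-1 + T) (Y(T) = 8 - 2*(T*(T - 1) - 1*5) = 8 - 2*(T*(-1 + T) - 5) = 8 - 2*(-5 + T*(-1 + T)) = 8 + (10 - 2*T*(-1 + T)) = 18 - 2*T*(-1 + T))
-122*p(-9, -2) + Y(9) = -(-244)*(-2)/3 + (18 - 2*9**2 + 2*9) = -122*4/3 + (18 - 2*81 + 18) = -488/3 + (18 - 162 + 18) = -488/3 - 126 = -866/3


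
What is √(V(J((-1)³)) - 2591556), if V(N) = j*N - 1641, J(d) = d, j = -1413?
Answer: 78*I*√426 ≈ 1609.9*I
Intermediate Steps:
V(N) = -1641 - 1413*N (V(N) = -1413*N - 1641 = -1641 - 1413*N)
√(V(J((-1)³)) - 2591556) = √((-1641 - 1413*(-1)³) - 2591556) = √((-1641 - 1413*(-1)) - 2591556) = √((-1641 + 1413) - 2591556) = √(-228 - 2591556) = √(-2591784) = 78*I*√426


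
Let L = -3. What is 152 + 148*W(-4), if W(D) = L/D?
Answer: 263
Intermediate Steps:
W(D) = -3/D
152 + 148*W(-4) = 152 + 148*(-3/(-4)) = 152 + 148*(-3*(-¼)) = 152 + 148*(¾) = 152 + 111 = 263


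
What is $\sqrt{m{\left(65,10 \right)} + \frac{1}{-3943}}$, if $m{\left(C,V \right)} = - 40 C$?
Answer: $\frac{3 i \sqrt{4491427927}}{3943} \approx 50.99 i$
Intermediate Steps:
$\sqrt{m{\left(65,10 \right)} + \frac{1}{-3943}} = \sqrt{\left(-40\right) 65 + \frac{1}{-3943}} = \sqrt{-2600 - \frac{1}{3943}} = \sqrt{- \frac{10251801}{3943}} = \frac{3 i \sqrt{4491427927}}{3943}$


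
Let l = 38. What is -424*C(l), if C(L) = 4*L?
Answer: -64448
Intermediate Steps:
-424*C(l) = -1696*38 = -424*152 = -64448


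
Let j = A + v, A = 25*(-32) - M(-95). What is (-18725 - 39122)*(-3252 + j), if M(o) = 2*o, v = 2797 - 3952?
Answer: 290218399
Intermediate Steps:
v = -1155
A = -610 (A = 25*(-32) - 2*(-95) = -800 - 1*(-190) = -800 + 190 = -610)
j = -1765 (j = -610 - 1155 = -1765)
(-18725 - 39122)*(-3252 + j) = (-18725 - 39122)*(-3252 - 1765) = -57847*(-5017) = 290218399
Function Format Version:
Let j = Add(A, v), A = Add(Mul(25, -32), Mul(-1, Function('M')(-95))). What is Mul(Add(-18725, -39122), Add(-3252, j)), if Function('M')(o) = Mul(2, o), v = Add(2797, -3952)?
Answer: 290218399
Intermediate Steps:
v = -1155
A = -610 (A = Add(Mul(25, -32), Mul(-1, Mul(2, -95))) = Add(-800, Mul(-1, -190)) = Add(-800, 190) = -610)
j = -1765 (j = Add(-610, -1155) = -1765)
Mul(Add(-18725, -39122), Add(-3252, j)) = Mul(Add(-18725, -39122), Add(-3252, -1765)) = Mul(-57847, -5017) = 290218399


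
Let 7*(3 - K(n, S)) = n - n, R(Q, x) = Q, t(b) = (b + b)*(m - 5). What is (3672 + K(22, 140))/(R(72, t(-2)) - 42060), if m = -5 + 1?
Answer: -1225/13996 ≈ -0.087525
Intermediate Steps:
m = -4
t(b) = -18*b (t(b) = (b + b)*(-4 - 5) = (2*b)*(-9) = -18*b)
K(n, S) = 3 (K(n, S) = 3 - (n - n)/7 = 3 - ⅐*0 = 3 + 0 = 3)
(3672 + K(22, 140))/(R(72, t(-2)) - 42060) = (3672 + 3)/(72 - 42060) = 3675/(-41988) = 3675*(-1/41988) = -1225/13996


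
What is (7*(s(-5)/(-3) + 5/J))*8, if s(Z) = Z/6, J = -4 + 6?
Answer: 1400/9 ≈ 155.56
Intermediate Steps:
J = 2
s(Z) = Z/6 (s(Z) = Z*(⅙) = Z/6)
(7*(s(-5)/(-3) + 5/J))*8 = (7*(((⅙)*(-5))/(-3) + 5/2))*8 = (7*(-⅚*(-⅓) + 5*(½)))*8 = (7*(5/18 + 5/2))*8 = (7*(25/9))*8 = (175/9)*8 = 1400/9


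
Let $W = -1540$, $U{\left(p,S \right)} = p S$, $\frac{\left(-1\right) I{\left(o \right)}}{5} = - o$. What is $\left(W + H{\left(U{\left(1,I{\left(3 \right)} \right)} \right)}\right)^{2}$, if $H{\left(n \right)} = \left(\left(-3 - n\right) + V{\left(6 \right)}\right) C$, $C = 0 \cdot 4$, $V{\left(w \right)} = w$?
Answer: $2371600$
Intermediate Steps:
$I{\left(o \right)} = 5 o$ ($I{\left(o \right)} = - 5 \left(- o\right) = 5 o$)
$C = 0$
$U{\left(p,S \right)} = S p$
$H{\left(n \right)} = 0$ ($H{\left(n \right)} = \left(\left(-3 - n\right) + 6\right) 0 = \left(3 - n\right) 0 = 0$)
$\left(W + H{\left(U{\left(1,I{\left(3 \right)} \right)} \right)}\right)^{2} = \left(-1540 + 0\right)^{2} = \left(-1540\right)^{2} = 2371600$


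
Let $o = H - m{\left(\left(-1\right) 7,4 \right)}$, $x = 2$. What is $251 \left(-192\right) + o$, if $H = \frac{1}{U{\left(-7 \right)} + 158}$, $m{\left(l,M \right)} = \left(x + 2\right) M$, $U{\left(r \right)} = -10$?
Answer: $- \frac{7134783}{148} \approx -48208.0$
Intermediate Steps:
$m{\left(l,M \right)} = 4 M$ ($m{\left(l,M \right)} = \left(2 + 2\right) M = 4 M$)
$H = \frac{1}{148}$ ($H = \frac{1}{-10 + 158} = \frac{1}{148} \approx 0.0067568$)
$o = - \frac{2367}{148}$ ($o = \frac{1}{148} - 4 \cdot 4 = \frac{1}{148} - 16 = - \frac{2367}{148} \approx -15.993$)
$251 \left(-192\right) + o = 251 \left(-192\right) - \frac{2367}{148} = -48192 - \frac{2367}{148} = - \frac{7134783}{148}$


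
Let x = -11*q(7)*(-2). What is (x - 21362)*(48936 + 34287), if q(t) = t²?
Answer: -1688095332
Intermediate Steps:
x = 1078 (x = -11*7²*(-2) = -11*49*(-2) = -539*(-2) = 1078)
(x - 21362)*(48936 + 34287) = (1078 - 21362)*(48936 + 34287) = -20284*83223 = -1688095332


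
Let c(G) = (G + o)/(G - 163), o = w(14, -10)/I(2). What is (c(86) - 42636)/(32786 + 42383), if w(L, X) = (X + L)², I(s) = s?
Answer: -3283066/5788013 ≈ -0.56722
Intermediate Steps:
w(L, X) = (L + X)²
o = 8 (o = (14 - 10)²/2 = 4²*(½) = 16*(½) = 8)
c(G) = (8 + G)/(-163 + G) (c(G) = (G + 8)/(G - 163) = (8 + G)/(-163 + G))
(c(86) - 42636)/(32786 + 42383) = ((8 + 86)/(-163 + 86) - 42636)/(32786 + 42383) = (94/(-77) - 42636)/75169 = (-1/77*94 - 42636)*(1/75169) = (-94/77 - 42636)*(1/75169) = -3283066/77*1/75169 = -3283066/5788013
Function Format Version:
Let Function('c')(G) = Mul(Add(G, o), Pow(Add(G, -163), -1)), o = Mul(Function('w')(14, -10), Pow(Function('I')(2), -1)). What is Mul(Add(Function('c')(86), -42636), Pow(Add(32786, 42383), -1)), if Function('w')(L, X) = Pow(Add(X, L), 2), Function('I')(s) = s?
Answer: Rational(-3283066, 5788013) ≈ -0.56722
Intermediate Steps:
Function('w')(L, X) = Pow(Add(L, X), 2)
o = 8 (o = Mul(Pow(Add(14, -10), 2), Pow(2, -1)) = Mul(Pow(4, 2), Rational(1, 2)) = Mul(16, Rational(1, 2)) = 8)
Function('c')(G) = Mul(Pow(Add(-163, G), -1), Add(8, G)) (Function('c')(G) = Mul(Add(G, 8), Pow(Add(G, -163), -1)) = Mul(Add(8, G), Pow(Add(-163, G), -1)) = Mul(Pow(Add(-163, G), -1), Add(8, G)))
Mul(Add(Function('c')(86), -42636), Pow(Add(32786, 42383), -1)) = Mul(Add(Mul(Pow(Add(-163, 86), -1), Add(8, 86)), -42636), Pow(Add(32786, 42383), -1)) = Mul(Add(Mul(Pow(-77, -1), 94), -42636), Pow(75169, -1)) = Mul(Add(Mul(Rational(-1, 77), 94), -42636), Rational(1, 75169)) = Mul(Add(Rational(-94, 77), -42636), Rational(1, 75169)) = Mul(Rational(-3283066, 77), Rational(1, 75169)) = Rational(-3283066, 5788013)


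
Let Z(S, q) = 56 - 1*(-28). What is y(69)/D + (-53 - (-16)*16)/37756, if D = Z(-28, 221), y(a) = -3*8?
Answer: -74091/264292 ≈ -0.28034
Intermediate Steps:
y(a) = -24
Z(S, q) = 84 (Z(S, q) = 56 + 28 = 84)
D = 84
y(69)/D + (-53 - (-16)*16)/37756 = -24/84 + (-53 - (-16)*16)/37756 = -24*1/84 + (-53 - 16*(-16))*(1/37756) = -2/7 + (-53 + 256)*(1/37756) = -2/7 + 203*(1/37756) = -2/7 + 203/37756 = -74091/264292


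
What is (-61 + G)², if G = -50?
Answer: 12321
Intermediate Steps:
(-61 + G)² = (-61 - 50)² = (-111)² = 12321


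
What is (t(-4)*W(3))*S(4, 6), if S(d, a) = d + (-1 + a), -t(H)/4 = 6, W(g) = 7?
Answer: -1512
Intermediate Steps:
t(H) = -24 (t(H) = -4*6 = -24)
S(d, a) = -1 + a + d
(t(-4)*W(3))*S(4, 6) = (-24*7)*(-1 + 6 + 4) = -168*9 = -1512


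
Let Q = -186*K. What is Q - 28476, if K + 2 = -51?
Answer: -18618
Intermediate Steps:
K = -53 (K = -2 - 51 = -53)
Q = 9858 (Q = -186*(-53) = 9858)
Q - 28476 = 9858 - 28476 = -18618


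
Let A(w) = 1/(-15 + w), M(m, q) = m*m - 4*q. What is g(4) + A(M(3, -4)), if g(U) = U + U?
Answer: 81/10 ≈ 8.1000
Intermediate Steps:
g(U) = 2*U
M(m, q) = m**2 - 4*q
g(4) + A(M(3, -4)) = 2*4 + 1/(-15 + (3**2 - 4*(-4))) = 8 + 1/(-15 + (9 + 16)) = 8 + 1/(-15 + 25) = 8 + 1/10 = 81/10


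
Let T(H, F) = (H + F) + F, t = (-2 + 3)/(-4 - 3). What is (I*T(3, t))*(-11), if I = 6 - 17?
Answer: 2299/7 ≈ 328.43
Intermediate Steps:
t = -⅐ (t = 1/(-7) = 1*(-⅐) = -⅐ ≈ -0.14286)
T(H, F) = H + 2*F (T(H, F) = (F + H) + F = H + 2*F)
I = -11
(I*T(3, t))*(-11) = -11*(3 + 2*(-⅐))*(-11) = -11*(3 - 2/7)*(-11) = -11*19/7*(-11) = -209/7*(-11) = 2299/7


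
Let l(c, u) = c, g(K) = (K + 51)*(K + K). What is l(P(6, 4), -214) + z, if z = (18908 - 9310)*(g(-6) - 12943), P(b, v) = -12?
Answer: -129409846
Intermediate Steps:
g(K) = 2*K*(51 + K) (g(K) = (51 + K)*(2*K) = 2*K*(51 + K))
z = -129409834 (z = (18908 - 9310)*(2*(-6)*(51 - 6) - 12943) = 9598*(2*(-6)*45 - 12943) = 9598*(-540 - 12943) = 9598*(-13483) = -129409834)
l(P(6, 4), -214) + z = -12 - 129409834 = -129409846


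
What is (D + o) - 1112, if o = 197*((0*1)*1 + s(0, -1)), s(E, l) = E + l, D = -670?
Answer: -1979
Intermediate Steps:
o = -197 (o = 197*((0*1)*1 + (0 - 1)) = 197*(0*1 - 1) = 197*(0 - 1) = 197*(-1) = -197)
(D + o) - 1112 = (-670 - 197) - 1112 = -867 - 1112 = -1979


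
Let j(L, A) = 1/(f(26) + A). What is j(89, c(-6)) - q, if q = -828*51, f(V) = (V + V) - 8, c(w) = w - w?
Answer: 1858033/44 ≈ 42228.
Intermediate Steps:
c(w) = 0
f(V) = -8 + 2*V (f(V) = 2*V - 8 = -8 + 2*V)
j(L, A) = 1/(44 + A) (j(L, A) = 1/((-8 + 2*26) + A) = 1/((-8 + 52) + A) = 1/(44 + A))
q = -42228
j(89, c(-6)) - q = 1/(44 + 0) - 1*(-42228) = 1/44 + 42228 = 1858033/44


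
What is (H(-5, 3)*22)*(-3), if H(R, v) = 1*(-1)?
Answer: 66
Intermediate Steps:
H(R, v) = -1
(H(-5, 3)*22)*(-3) = -1*22*(-3) = -22*(-3) = 66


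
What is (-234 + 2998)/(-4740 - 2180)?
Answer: -691/1730 ≈ -0.39942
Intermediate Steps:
(-234 + 2998)/(-4740 - 2180) = 2764/(-6920) = 2764*(-1/6920) = -691/1730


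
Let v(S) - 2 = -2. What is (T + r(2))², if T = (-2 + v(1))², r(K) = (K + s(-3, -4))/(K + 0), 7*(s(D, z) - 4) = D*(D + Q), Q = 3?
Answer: 49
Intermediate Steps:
v(S) = 0 (v(S) = 2 - 2 = 0)
s(D, z) = 4 + D*(3 + D)/7 (s(D, z) = 4 + (D*(D + 3))/7 = 4 + (D*(3 + D))/7 = 4 + D*(3 + D)/7)
r(K) = (4 + K)/K (r(K) = (K + (4 + (⅐)*(-3)² + (3/7)*(-3)))/(K + 0) = (K + (4 + (⅐)*9 - 9/7))/K = (K + (4 + 9/7 - 9/7))/K = (K + 4)/K = (4 + K)/K)
T = 4 (T = (-2 + 0)² = (-2)² = 4)
(T + r(2))² = (4 + (4 + 2)/2)² = (4 + (½)*6)² = (4 + 3)² = 7² = 49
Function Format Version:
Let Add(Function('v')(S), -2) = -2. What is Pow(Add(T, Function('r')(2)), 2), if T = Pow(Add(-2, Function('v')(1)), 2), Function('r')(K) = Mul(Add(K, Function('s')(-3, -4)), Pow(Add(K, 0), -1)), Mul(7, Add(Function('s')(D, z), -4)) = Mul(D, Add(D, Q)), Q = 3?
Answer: 49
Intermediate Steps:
Function('v')(S) = 0 (Function('v')(S) = Add(2, -2) = 0)
Function('s')(D, z) = Add(4, Mul(Rational(1, 7), D, Add(3, D))) (Function('s')(D, z) = Add(4, Mul(Rational(1, 7), Mul(D, Add(D, 3)))) = Add(4, Mul(Rational(1, 7), Mul(D, Add(3, D)))) = Add(4, Mul(Rational(1, 7), D, Add(3, D))))
Function('r')(K) = Mul(Pow(K, -1), Add(4, K)) (Function('r')(K) = Mul(Add(K, Add(4, Mul(Rational(1, 7), Pow(-3, 2)), Mul(Rational(3, 7), -3))), Pow(Add(K, 0), -1)) = Mul(Add(K, Add(4, Mul(Rational(1, 7), 9), Rational(-9, 7))), Pow(K, -1)) = Mul(Add(K, Add(4, Rational(9, 7), Rational(-9, 7))), Pow(K, -1)) = Mul(Add(K, 4), Pow(K, -1)) = Mul(Add(4, K), Pow(K, -1)) = Mul(Pow(K, -1), Add(4, K)))
T = 4 (T = Pow(Add(-2, 0), 2) = Pow(-2, 2) = 4)
Pow(Add(T, Function('r')(2)), 2) = Pow(Add(4, Mul(Pow(2, -1), Add(4, 2))), 2) = Pow(Add(4, Mul(Rational(1, 2), 6)), 2) = Pow(Add(4, 3), 2) = Pow(7, 2) = 49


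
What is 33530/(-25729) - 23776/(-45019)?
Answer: -897754366/1158293851 ≈ -0.77507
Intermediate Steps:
33530/(-25729) - 23776/(-45019) = 33530*(-1/25729) - 23776*(-1/45019) = -33530/25729 + 23776/45019 = -897754366/1158293851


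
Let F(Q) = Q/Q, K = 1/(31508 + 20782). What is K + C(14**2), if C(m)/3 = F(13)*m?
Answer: 30746521/52290 ≈ 588.00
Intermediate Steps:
K = 1/52290 ≈ 1.9124e-5
F(Q) = 1
C(m) = 3*m (C(m) = 3*(1*m) = 3*m)
K + C(14**2) = 1/52290 + 3*14**2 = 1/52290 + 3*196 = 1/52290 + 588 = 30746521/52290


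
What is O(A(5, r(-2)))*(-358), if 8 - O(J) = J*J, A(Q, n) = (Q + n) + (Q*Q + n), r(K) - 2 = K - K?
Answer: 410984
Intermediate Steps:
r(K) = 2 (r(K) = 2 + (K - K) = 2 + 0 = 2)
A(Q, n) = Q + Q**2 + 2*n (A(Q, n) = (Q + n) + (Q**2 + n) = (Q + n) + (n + Q**2) = Q + Q**2 + 2*n)
O(J) = 8 - J**2 (O(J) = 8 - J*J = 8 - J**2)
O(A(5, r(-2)))*(-358) = (8 - (5 + 5**2 + 2*2)**2)*(-358) = (8 - (5 + 25 + 4)**2)*(-358) = (8 - 1*34**2)*(-358) = (8 - 1*1156)*(-358) = (8 - 1156)*(-358) = -1148*(-358) = 410984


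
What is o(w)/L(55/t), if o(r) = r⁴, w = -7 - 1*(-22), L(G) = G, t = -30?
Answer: -303750/11 ≈ -27614.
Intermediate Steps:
w = 15 (w = -7 + 22 = 15)
o(w)/L(55/t) = 15⁴/((55/(-30))) = 50625/((55*(-1/30))) = 50625/(-11/6) = 50625*(-6/11) = -303750/11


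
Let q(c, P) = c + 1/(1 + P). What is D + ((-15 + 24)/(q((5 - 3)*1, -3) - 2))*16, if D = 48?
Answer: -240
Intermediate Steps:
D + ((-15 + 24)/(q((5 - 3)*1, -3) - 2))*16 = 48 + ((-15 + 24)/((1 + (5 - 3)*1 - 3*(5 - 3))/(1 - 3) - 2))*16 = 48 + (9/((1 + 2*1 - 6)/(-2) - 2))*16 = 48 + (9/(-(1 + 2 - 3*2)/2 - 2))*16 = 48 + (9/(-(1 + 2 - 6)/2 - 2))*16 = 48 + (9/(-½*(-3) - 2))*16 = 48 + (9/(3/2 - 2))*16 = 48 + (9/(-½))*16 = 48 + (9*(-2))*16 = 48 - 18*16 = 48 - 288 = -240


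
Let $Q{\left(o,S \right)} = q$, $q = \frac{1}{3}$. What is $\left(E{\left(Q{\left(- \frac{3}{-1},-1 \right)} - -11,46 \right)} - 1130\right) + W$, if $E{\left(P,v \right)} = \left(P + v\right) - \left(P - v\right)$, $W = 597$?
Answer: $-441$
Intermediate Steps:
$q = \frac{1}{3} \approx 0.33333$
$Q{\left(o,S \right)} = \frac{1}{3}$
$E{\left(P,v \right)} = 2 v$
$\left(E{\left(Q{\left(- \frac{3}{-1},-1 \right)} - -11,46 \right)} - 1130\right) + W = \left(2 \cdot 46 - 1130\right) + 597 = \left(92 - 1130\right) + 597 = -1038 + 597 = -441$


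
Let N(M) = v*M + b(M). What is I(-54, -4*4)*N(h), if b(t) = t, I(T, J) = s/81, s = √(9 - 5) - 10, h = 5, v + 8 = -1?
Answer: 320/81 ≈ 3.9506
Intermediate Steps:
v = -9 (v = -8 - 1 = -9)
s = -8 (s = √4 - 10 = 2 - 10 = -8)
I(T, J) = -8/81
N(M) = -8*M (N(M) = -9*M + M = -8*M)
I(-54, -4*4)*N(h) = -(-64)*5/81 = -8/81*(-40) = 320/81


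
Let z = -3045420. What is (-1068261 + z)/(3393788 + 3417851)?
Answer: -4113681/6811639 ≈ -0.60392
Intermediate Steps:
(-1068261 + z)/(3393788 + 3417851) = (-1068261 - 3045420)/(3393788 + 3417851) = -4113681/6811639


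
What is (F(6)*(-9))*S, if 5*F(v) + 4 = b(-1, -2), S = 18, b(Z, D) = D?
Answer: 972/5 ≈ 194.40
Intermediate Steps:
F(v) = -6/5 (F(v) = -4/5 + (1/5)*(-2) = -4/5 - 2/5 = -6/5)
(F(6)*(-9))*S = -6/5*(-9)*18 = (54/5)*18 = 972/5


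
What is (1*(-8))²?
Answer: 64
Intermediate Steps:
(1*(-8))² = (-8)² = 64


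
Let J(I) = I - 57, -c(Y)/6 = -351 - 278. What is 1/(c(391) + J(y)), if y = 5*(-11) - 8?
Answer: 1/3654 ≈ 0.00027367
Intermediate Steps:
y = -63 (y = -55 - 8 = -63)
c(Y) = 3774 (c(Y) = -6*(-351 - 278) = -6*(-629) = 3774)
J(I) = -57 + I
1/(c(391) + J(y)) = 1/(3774 + (-57 - 63)) = 1/(3774 - 120) = 1/3654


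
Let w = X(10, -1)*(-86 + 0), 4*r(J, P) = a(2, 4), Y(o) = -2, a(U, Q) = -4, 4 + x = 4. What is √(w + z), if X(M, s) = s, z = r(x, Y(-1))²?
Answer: √87 ≈ 9.3274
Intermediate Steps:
x = 0 (x = -4 + 4 = 0)
r(J, P) = -1 (r(J, P) = (¼)*(-4) = -1)
z = 1 (z = (-1)² = 1)
w = 86 (w = -(-86 + 0) = -1*(-86) = 86)
√(w + z) = √(86 + 1) = √87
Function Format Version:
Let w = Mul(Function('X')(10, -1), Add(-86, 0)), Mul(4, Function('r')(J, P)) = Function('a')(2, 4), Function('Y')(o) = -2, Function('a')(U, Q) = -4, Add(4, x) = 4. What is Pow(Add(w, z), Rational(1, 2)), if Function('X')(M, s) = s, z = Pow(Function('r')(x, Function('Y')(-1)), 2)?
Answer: Pow(87, Rational(1, 2)) ≈ 9.3274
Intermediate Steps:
x = 0 (x = Add(-4, 4) = 0)
Function('r')(J, P) = -1 (Function('r')(J, P) = Mul(Rational(1, 4), -4) = -1)
z = 1 (z = Pow(-1, 2) = 1)
w = 86 (w = Mul(-1, Add(-86, 0)) = Mul(-1, -86) = 86)
Pow(Add(w, z), Rational(1, 2)) = Pow(Add(86, 1), Rational(1, 2)) = Pow(87, Rational(1, 2))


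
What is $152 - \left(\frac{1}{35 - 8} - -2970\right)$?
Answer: $- \frac{76087}{27} \approx -2818.0$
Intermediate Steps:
$152 - \left(\frac{1}{35 - 8} - -2970\right) = 152 - \left(\frac{1}{27} + 2970\right) = 152 - \frac{80191}{27} = - \frac{76087}{27}$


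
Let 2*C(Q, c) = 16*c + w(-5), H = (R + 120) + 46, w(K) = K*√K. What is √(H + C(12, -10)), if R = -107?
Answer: √(-84 - 10*I*√5)/2 ≈ 0.6047 - 4.6223*I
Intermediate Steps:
w(K) = K^(3/2)
H = 59 (H = (-107 + 120) + 46 = 13 + 46 = 59)
C(Q, c) = 8*c - 5*I*√5/2 (C(Q, c) = (16*c + (-5)^(3/2))/2 = (16*c - 5*I*√5)/2 = 8*c - 5*I*√5/2)
√(H + C(12, -10)) = √(59 + (8*(-10) - 5*I*√5/2)) = √(59 + (-80 - 5*I*√5/2)) = √(-21 - 5*I*√5/2)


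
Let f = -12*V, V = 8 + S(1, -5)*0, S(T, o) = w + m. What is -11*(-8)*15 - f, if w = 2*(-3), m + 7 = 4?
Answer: 1416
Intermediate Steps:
m = -3 (m = -7 + 4 = -3)
w = -6
S(T, o) = -9 (S(T, o) = -6 - 3 = -9)
V = 8 (V = 8 - 9*0 = 8 + 0 = 8)
f = -96 (f = -12*8 = -96)
-11*(-8)*15 - f = -11*(-8)*15 - 1*(-96) = 88*15 + 96 = 1320 + 96 = 1416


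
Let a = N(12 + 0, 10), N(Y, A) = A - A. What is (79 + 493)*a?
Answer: 0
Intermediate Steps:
N(Y, A) = 0
a = 0
(79 + 493)*a = (79 + 493)*0 = 572*0 = 0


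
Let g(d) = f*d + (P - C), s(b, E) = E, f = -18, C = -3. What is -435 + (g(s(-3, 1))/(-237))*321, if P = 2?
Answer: -32974/79 ≈ -417.39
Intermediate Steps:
g(d) = 5 - 18*d (g(d) = -18*d + (2 - 1*(-3)) = -18*d + (2 + 3) = -18*d + 5 = 5 - 18*d)
-435 + (g(s(-3, 1))/(-237))*321 = -435 + ((5 - 18*1)/(-237))*321 = -435 + ((5 - 18)*(-1/237))*321 = -435 - 13*(-1/237)*321 = -435 + (13/237)*321 = -435 + 1391/79 = -32974/79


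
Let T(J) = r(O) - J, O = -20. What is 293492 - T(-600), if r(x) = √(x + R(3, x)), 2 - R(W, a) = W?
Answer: 292892 - I*√21 ≈ 2.9289e+5 - 4.5826*I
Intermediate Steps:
R(W, a) = 2 - W
r(x) = √(-1 + x) (r(x) = √(x + (2 - 1*3)) = √(x + (2 - 3)) = √(x - 1) = √(-1 + x))
T(J) = -J + I*√21 (T(J) = √(-1 - 20) - J = √(-21) - J = I*√21 - J = -J + I*√21)
293492 - T(-600) = 293492 - (-1*(-600) + I*√21) = 293492 - (600 + I*√21) = 293492 + (-600 - I*√21) = 292892 - I*√21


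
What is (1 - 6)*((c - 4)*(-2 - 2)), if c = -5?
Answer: -180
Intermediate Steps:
(1 - 6)*((c - 4)*(-2 - 2)) = (1 - 6)*((-5 - 4)*(-2 - 2)) = -(-45)*(-4) = -5*36 = -180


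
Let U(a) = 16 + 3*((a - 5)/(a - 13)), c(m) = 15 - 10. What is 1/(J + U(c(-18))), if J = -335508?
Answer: -1/335492 ≈ -2.9807e-6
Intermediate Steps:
c(m) = 5
U(a) = 16 + 3*(-5 + a)/(-13 + a) (U(a) = 16 + 3*((-5 + a)/(-13 + a)) = 16 + 3*(-5 + a)/(-13 + a))
1/(J + U(c(-18))) = 1/(-335508 + (-223 + 19*5)/(-13 + 5)) = 1/(-335508 + (-223 + 95)/(-8)) = 1/(-335508 - 1/8*(-128)) = 1/(-335508 + 16) = 1/(-335492) = -1/335492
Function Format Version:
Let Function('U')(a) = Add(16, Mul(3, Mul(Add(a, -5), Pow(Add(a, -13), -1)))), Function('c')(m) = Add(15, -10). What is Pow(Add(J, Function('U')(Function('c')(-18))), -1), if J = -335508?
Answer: Rational(-1, 335492) ≈ -2.9807e-6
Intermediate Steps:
Function('c')(m) = 5
Function('U')(a) = Add(16, Mul(3, Pow(Add(-13, a), -1), Add(-5, a))) (Function('U')(a) = Add(16, Mul(3, Mul(Add(-5, a), Pow(Add(-13, a), -1)))) = Add(16, Mul(3, Mul(Pow(Add(-13, a), -1), Add(-5, a)))) = Add(16, Mul(3, Pow(Add(-13, a), -1), Add(-5, a))))
Pow(Add(J, Function('U')(Function('c')(-18))), -1) = Pow(Add(-335508, Mul(Pow(Add(-13, 5), -1), Add(-223, Mul(19, 5)))), -1) = Pow(Add(-335508, Mul(Pow(-8, -1), Add(-223, 95))), -1) = Pow(Add(-335508, Mul(Rational(-1, 8), -128)), -1) = Pow(Add(-335508, 16), -1) = Pow(-335492, -1) = Rational(-1, 335492)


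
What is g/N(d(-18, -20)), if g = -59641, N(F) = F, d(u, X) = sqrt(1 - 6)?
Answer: 59641*I*sqrt(5)/5 ≈ 26672.0*I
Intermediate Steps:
d(u, X) = I*sqrt(5) (d(u, X) = sqrt(-5) = I*sqrt(5))
g/N(d(-18, -20)) = -59641*(-I*sqrt(5)/5) = -(-59641)*I*sqrt(5)/5 = 59641*I*sqrt(5)/5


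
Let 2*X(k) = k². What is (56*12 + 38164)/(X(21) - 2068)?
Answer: -77672/3695 ≈ -21.021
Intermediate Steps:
X(k) = k²/2
(56*12 + 38164)/(X(21) - 2068) = (56*12 + 38164)/((½)*21² - 2068) = (672 + 38164)/((½)*441 - 2068) = 38836/(441/2 - 2068) = 38836/(-3695/2) = 38836*(-2/3695) = -77672/3695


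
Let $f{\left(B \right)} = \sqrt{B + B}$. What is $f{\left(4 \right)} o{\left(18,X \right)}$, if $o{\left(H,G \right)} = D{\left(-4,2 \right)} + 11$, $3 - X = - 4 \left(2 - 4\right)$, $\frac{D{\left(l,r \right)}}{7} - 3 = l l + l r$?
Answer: $176 \sqrt{2} \approx 248.9$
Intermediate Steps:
$D{\left(l,r \right)} = 21 + 7 l^{2} + 7 l r$ ($D{\left(l,r \right)} = 21 + 7 \left(l l + l r\right) = 21 + 7 \left(l^{2} + l r\right) = 21 + \left(7 l^{2} + 7 l r\right) = 21 + 7 l^{2} + 7 l r$)
$f{\left(B \right)} = \sqrt{2} \sqrt{B}$ ($f{\left(B \right)} = \sqrt{2 B} = \sqrt{2} \sqrt{B}$)
$X = -5$ ($X = 3 - - 4 \left(2 - 4\right) = 3 - \left(-4\right) \left(-2\right) = 3 - 8 = -5$)
$o{\left(H,G \right)} = 88$ ($o{\left(H,G \right)} = \left(21 + 7 \left(-4\right)^{2} + 7 \left(-4\right) 2\right) + 11 = \left(21 + 7 \cdot 16 - 56\right) + 11 = \left(21 + 112 - 56\right) + 11 = 77 + 11 = 88$)
$f{\left(4 \right)} o{\left(18,X \right)} = \sqrt{2} \sqrt{4} \cdot 88 = \sqrt{2} \cdot 2 \cdot 88 = 2 \sqrt{2} \cdot 88 = 176 \sqrt{2}$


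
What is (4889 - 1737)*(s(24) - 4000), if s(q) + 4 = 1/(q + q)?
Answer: -37861627/3 ≈ -1.2621e+7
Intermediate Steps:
s(q) = -4 + 1/(2*q) (s(q) = -4 + 1/(q + q) = -4 + 1/(2*q))
(4889 - 1737)*(s(24) - 4000) = (4889 - 1737)*((-4 + (½)/24) - 4000) = 3152*((-4 + (½)*(1/24)) - 4000) = 3152*((-4 + 1/48) - 4000) = 3152*(-191/48 - 4000) = 3152*(-192191/48) = -37861627/3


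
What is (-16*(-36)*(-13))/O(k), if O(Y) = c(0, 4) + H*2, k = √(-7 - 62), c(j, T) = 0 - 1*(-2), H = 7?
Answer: -468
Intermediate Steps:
c(j, T) = 2 (c(j, T) = 0 + 2 = 2)
k = I*√69 (k = √(-69) = I*√69 ≈ 8.3066*I)
O(Y) = 16 (O(Y) = 2 + 7*2 = 2 + 14 = 16)
(-16*(-36)*(-13))/O(k) = (-16*(-36)*(-13))/16 = (576*(-13))*(1/16) = -7488*1/16 = -468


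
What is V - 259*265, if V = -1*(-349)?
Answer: -68286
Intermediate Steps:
V = 349
V - 259*265 = 349 - 259*265 = 349 - 68635 = -68286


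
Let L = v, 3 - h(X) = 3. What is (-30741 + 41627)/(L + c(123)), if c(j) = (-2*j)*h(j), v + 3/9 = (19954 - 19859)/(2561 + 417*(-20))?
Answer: -94365291/3032 ≈ -31123.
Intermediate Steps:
h(X) = 0 (h(X) = 3 - 1*3 = 3 - 3 = 0)
v = -6064/17337 (v = -⅓ + (19954 - 19859)/(2561 + 417*(-20)) = -⅓ + 95/(2561 - 8340) = -⅓ + 95/(-5779) = -⅓ + 95*(-1/5779) = -⅓ - 95/5779 = -6064/17337 ≈ -0.34977)
L = -6064/17337 ≈ -0.34977
c(j) = 0 (c(j) = -2*j*0 = 0)
(-30741 + 41627)/(L + c(123)) = (-30741 + 41627)/(-6064/17337 + 0) = 10886/(-6064/17337) = 10886*(-17337/6064) = -94365291/3032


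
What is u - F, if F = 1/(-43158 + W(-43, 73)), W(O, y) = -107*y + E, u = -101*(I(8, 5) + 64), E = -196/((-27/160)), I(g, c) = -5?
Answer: -8013681050/1344803 ≈ -5959.0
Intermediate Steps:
E = 31360/27 (E = -196/((-27*1/160)) = -196/(-27/160) = -196*(-160/27) = 31360/27 ≈ 1161.5)
u = -5959 (u = -101*(-5 + 64) = -101*59 = -5959)
W(O, y) = 31360/27 - 107*y (W(O, y) = -107*y + 31360/27 = 31360/27 - 107*y)
F = -27/1344803 (F = 1/(-43158 + (31360/27 - 107*73)) = 1/(-43158 + (31360/27 - 7811)) = 1/(-43158 - 179537/27) = 1/(-1344803/27) = -27/1344803 ≈ -2.0077e-5)
u - F = -5959 - 1*(-27/1344803) = -5959 + 27/1344803 = -8013681050/1344803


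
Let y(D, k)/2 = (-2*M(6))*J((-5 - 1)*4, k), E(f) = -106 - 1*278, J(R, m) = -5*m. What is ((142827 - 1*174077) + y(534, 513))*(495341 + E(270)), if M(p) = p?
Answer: 15002146670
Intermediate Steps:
E(f) = -384 (E(f) = -106 - 278 = -384)
y(D, k) = 120*k (y(D, k) = 2*((-2*6)*(-5*k)) = 2*(-(-60)*k) = 2*(60*k) = 120*k)
((142827 - 1*174077) + y(534, 513))*(495341 + E(270)) = ((142827 - 1*174077) + 120*513)*(495341 - 384) = ((142827 - 174077) + 61560)*494957 = (-31250 + 61560)*494957 = 30310*494957 = 15002146670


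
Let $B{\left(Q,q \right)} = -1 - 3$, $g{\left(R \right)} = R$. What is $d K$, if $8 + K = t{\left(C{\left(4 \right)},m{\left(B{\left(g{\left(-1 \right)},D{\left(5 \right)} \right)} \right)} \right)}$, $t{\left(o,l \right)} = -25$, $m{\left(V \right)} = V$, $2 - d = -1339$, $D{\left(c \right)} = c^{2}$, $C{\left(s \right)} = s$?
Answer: $-44253$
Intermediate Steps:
$d = 1341$ ($d = 2 - -1339 = 2 + 1339 = 1341$)
$B{\left(Q,q \right)} = -4$ ($B{\left(Q,q \right)} = -1 - 3 = -4$)
$K = -33$ ($K = -8 - 25 = -33$)
$d K = 1341 \left(-33\right) = -44253$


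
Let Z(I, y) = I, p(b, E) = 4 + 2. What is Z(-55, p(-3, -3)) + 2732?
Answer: 2677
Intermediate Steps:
p(b, E) = 6
Z(-55, p(-3, -3)) + 2732 = -55 + 2732 = 2677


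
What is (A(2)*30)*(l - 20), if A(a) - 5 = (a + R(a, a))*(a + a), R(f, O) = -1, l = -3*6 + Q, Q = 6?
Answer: -8640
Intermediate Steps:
l = -12 (l = -3*6 + 6 = -18 + 6 = -12)
A(a) = 5 + 2*a*(-1 + a) (A(a) = 5 + (a - 1)*(a + a) = 5 + (-1 + a)*(2*a) = 5 + 2*a*(-1 + a))
(A(2)*30)*(l - 20) = ((5 - 2*2 + 2*2²)*30)*(-12 - 20) = ((5 - 4 + 2*4)*30)*(-32) = ((5 - 4 + 8)*30)*(-32) = (9*30)*(-32) = 270*(-32) = -8640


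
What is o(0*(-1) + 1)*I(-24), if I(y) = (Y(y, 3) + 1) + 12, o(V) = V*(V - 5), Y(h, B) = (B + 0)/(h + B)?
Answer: -360/7 ≈ -51.429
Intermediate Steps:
Y(h, B) = B/(B + h)
o(V) = V*(-5 + V)
I(y) = 13 + 3/(3 + y) (I(y) = (3/(3 + y) + 1) + 12 = (1 + 3/(3 + y)) + 12 = 13 + 3/(3 + y))
o(0*(-1) + 1)*I(-24) = ((0*(-1) + 1)*(-5 + (0*(-1) + 1)))*((42 + 13*(-24))/(3 - 24)) = ((0 + 1)*(-5 + (0 + 1)))*((42 - 312)/(-21)) = (1*(-5 + 1))*(-1/21*(-270)) = (1*(-4))*(90/7) = -4*90/7 = -360/7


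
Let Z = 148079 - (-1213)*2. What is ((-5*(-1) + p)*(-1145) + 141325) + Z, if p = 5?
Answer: 280380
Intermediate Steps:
Z = 150505 (Z = 148079 - 1*(-2426) = 148079 + 2426 = 150505)
((-5*(-1) + p)*(-1145) + 141325) + Z = ((-5*(-1) + 5)*(-1145) + 141325) + 150505 = ((5 + 5)*(-1145) + 141325) + 150505 = (10*(-1145) + 141325) + 150505 = (-11450 + 141325) + 150505 = 129875 + 150505 = 280380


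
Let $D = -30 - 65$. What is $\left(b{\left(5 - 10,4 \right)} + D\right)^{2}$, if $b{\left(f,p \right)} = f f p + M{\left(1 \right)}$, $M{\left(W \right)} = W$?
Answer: $36$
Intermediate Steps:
$D = -95$ ($D = -30 - 65 = -95$)
$b{\left(f,p \right)} = 1 + p f^{2}$ ($b{\left(f,p \right)} = f f p + 1 = f^{2} p + 1 = p f^{2} + 1 = 1 + p f^{2}$)
$\left(b{\left(5 - 10,4 \right)} + D\right)^{2} = \left(\left(1 + 4 \left(5 - 10\right)^{2}\right) - 95\right)^{2} = \left(\left(1 + 4 \left(-5\right)^{2}\right) - 95\right)^{2} = \left(\left(1 + 4 \cdot 25\right) - 95\right)^{2} = \left(\left(1 + 100\right) - 95\right)^{2} = \left(101 - 95\right)^{2} = 6^{2} = 36$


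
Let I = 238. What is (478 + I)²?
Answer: 512656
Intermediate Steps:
(478 + I)² = (478 + 238)² = 716² = 512656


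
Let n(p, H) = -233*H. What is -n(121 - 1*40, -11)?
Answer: -2563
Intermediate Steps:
-n(121 - 1*40, -11) = -(-233)*(-11) = -1*2563 = -2563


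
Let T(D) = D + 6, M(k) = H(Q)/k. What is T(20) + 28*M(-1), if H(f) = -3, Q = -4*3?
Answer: 110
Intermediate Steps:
Q = -12
M(k) = -3/k
T(D) = 6 + D
T(20) + 28*M(-1) = (6 + 20) + 28*(-3/(-1)) = 26 + 28*(-3*(-1)) = 26 + 28*3 = 26 + 84 = 110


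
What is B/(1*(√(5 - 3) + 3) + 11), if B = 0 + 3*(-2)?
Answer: -42/97 + 3*√2/97 ≈ -0.38925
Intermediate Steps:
B = -6 (B = 0 - 6 = -6)
B/(1*(√(5 - 3) + 3) + 11) = -6/(1*(√(5 - 3) + 3) + 11) = -6/(1*(√2 + 3) + 11) = -6/(1*(3 + √2) + 11) = -6/((3 + √2) + 11) = -6/(14 + √2)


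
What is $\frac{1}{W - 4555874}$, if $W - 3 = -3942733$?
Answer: $- \frac{1}{8498604} \approx -1.1767 \cdot 10^{-7}$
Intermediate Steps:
$W = -3942730$ ($W = 3 - 3942733 = -3942730$)
$\frac{1}{W - 4555874} = \frac{1}{-3942730 - 4555874} = \frac{1}{-8498604} = - \frac{1}{8498604}$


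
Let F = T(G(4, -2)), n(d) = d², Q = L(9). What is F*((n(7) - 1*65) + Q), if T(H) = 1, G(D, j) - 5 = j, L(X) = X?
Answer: -7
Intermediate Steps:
Q = 9
G(D, j) = 5 + j
F = 1
F*((n(7) - 1*65) + Q) = 1*((7² - 1*65) + 9) = 1*((49 - 65) + 9) = 1*(-16 + 9) = 1*(-7) = -7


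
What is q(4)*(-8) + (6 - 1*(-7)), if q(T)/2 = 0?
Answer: 13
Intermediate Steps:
q(T) = 0 (q(T) = 2*0 = 0)
q(4)*(-8) + (6 - 1*(-7)) = 0*(-8) + (6 - 1*(-7)) = 0 + (6 + 7) = 0 + 13 = 13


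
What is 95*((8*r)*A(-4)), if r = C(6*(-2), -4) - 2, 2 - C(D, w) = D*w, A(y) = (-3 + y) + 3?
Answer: 145920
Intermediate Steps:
A(y) = y
C(D, w) = 2 - D*w
r = -48 (r = (2 - 1*6*(-2)*(-4)) - 2 = (2 - 1*(-12)*(-4)) - 2 = (2 - 48) - 2 = -46 - 2 = -48)
95*((8*r)*A(-4)) = 95*((8*(-48))*(-4)) = 95*(-384*(-4)) = 95*1536 = 145920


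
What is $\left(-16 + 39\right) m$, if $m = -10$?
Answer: $-230$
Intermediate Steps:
$\left(-16 + 39\right) m = \left(-16 + 39\right) \left(-10\right) = 23 \left(-10\right) = -230$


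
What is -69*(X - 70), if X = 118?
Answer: -3312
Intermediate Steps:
-69*(X - 70) = -69*(118 - 70) = -69*48 = -3312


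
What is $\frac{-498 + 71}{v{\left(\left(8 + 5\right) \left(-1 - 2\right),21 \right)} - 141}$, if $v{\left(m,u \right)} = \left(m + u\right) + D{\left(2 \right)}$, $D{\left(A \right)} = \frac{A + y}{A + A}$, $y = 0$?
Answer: $\frac{854}{317} \approx 2.694$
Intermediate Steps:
$D{\left(A \right)} = \frac{1}{2}$ ($D{\left(A \right)} = \frac{A + 0}{A + A} = \frac{A}{2 A} = A \frac{1}{2 A} = \frac{1}{2}$)
$v{\left(m,u \right)} = \frac{1}{2} + m + u$ ($v{\left(m,u \right)} = \left(m + u\right) + \frac{1}{2} = \frac{1}{2} + m + u$)
$\frac{-498 + 71}{v{\left(\left(8 + 5\right) \left(-1 - 2\right),21 \right)} - 141} = \frac{-498 + 71}{\left(\frac{1}{2} + \left(8 + 5\right) \left(-1 - 2\right) + 21\right) - 141} = - \frac{427}{\left(\frac{1}{2} + 13 \left(-3\right) + 21\right) - 141} = - \frac{427}{\left(\frac{1}{2} - 39 + 21\right) - 141} = - \frac{427}{- \frac{35}{2} - 141} = - \frac{427}{- \frac{317}{2}} = \left(-427\right) \left(- \frac{2}{317}\right) = \frac{854}{317}$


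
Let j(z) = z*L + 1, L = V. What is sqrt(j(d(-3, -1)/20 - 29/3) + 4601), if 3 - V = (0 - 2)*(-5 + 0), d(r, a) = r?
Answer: sqrt(4203645)/30 ≈ 68.343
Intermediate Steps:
V = -7 (V = 3 - (0 - 2)*(-5 + 0) = 3 - (-2)*(-5) = 3 - 1*10 = 3 - 10 = -7)
L = -7
j(z) = 1 - 7*z (j(z) = z*(-7) + 1 = -7*z + 1 = 1 - 7*z)
sqrt(j(d(-3, -1)/20 - 29/3) + 4601) = sqrt((1 - 7*(-3/20 - 29/3)) + 4601) = sqrt((1 - 7*(-589/60)) + 4601) = sqrt((1 + 4123/60) + 4601) = sqrt(4183/60 + 4601) = sqrt(280243/60) = sqrt(4203645)/30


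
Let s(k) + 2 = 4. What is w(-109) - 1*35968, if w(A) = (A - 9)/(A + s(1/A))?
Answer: -3848458/107 ≈ -35967.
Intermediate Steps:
s(k) = 2 (s(k) = -2 + 4 = 2)
w(A) = (-9 + A)/(2 + A) (w(A) = (A - 9)/(A + 2) = (-9 + A)/(2 + A))
w(-109) - 1*35968 = (-9 - 109)/(2 - 109) - 1*35968 = -118/(-107) - 35968 = -1/107*(-118) - 35968 = 118/107 - 35968 = -3848458/107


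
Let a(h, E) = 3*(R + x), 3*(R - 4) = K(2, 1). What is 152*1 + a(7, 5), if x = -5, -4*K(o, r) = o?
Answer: 297/2 ≈ 148.50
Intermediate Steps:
K(o, r) = -o/4
R = 23/6 (R = 4 + (-1/4*2)/3 = 4 + (1/3)*(-1/2) = 4 - 1/6 = 23/6 ≈ 3.8333)
a(h, E) = -7/2 (a(h, E) = 3*(23/6 - 5) = 3*(-7/6) = -7/2)
152*1 + a(7, 5) = 152*1 - 7/2 = 152 - 7/2 = 297/2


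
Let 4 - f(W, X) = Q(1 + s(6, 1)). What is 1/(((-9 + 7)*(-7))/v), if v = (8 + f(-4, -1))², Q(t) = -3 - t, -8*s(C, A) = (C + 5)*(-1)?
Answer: 19321/896 ≈ 21.564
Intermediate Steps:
s(C, A) = 5/8 + C/8 (s(C, A) = -(C + 5)*(-1)/8 = -(5 + C)*(-1)/8 = -(-5 - C)/8 = 5/8 + C/8)
f(W, X) = 75/8 (f(W, X) = 4 - (-3 - (1 + (5/8 + (⅛)*6))) = 4 - (-3 - (1 + (5/8 + ¾))) = 4 - (-3 - (1 + 11/8)) = 4 - (-3 - 1*19/8) = 4 - (-3 - 19/8) = 4 - 1*(-43/8) = 4 + 43/8 = 75/8)
v = 19321/64 (v = (8 + 75/8)² = (139/8)² = 19321/64 ≈ 301.89)
1/(((-9 + 7)*(-7))/v) = 1/(((-9 + 7)*(-7))/(19321/64)) = 1/(-2*(-7)*(64/19321)) = 1/(14*(64/19321)) = 1/(896/19321) = 19321/896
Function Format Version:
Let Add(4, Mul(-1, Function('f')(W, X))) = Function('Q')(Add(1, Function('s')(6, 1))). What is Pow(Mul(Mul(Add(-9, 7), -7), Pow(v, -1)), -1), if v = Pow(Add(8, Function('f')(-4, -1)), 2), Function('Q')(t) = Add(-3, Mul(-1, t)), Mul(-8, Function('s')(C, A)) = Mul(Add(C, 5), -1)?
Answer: Rational(19321, 896) ≈ 21.564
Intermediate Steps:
Function('s')(C, A) = Add(Rational(5, 8), Mul(Rational(1, 8), C)) (Function('s')(C, A) = Mul(Rational(-1, 8), Mul(Add(C, 5), -1)) = Mul(Rational(-1, 8), Mul(Add(5, C), -1)) = Mul(Rational(-1, 8), Add(-5, Mul(-1, C))) = Add(Rational(5, 8), Mul(Rational(1, 8), C)))
Function('f')(W, X) = Rational(75, 8) (Function('f')(W, X) = Add(4, Mul(-1, Add(-3, Mul(-1, Add(1, Add(Rational(5, 8), Mul(Rational(1, 8), 6))))))) = Add(4, Mul(-1, Add(-3, Mul(-1, Add(1, Add(Rational(5, 8), Rational(3, 4))))))) = Add(4, Mul(-1, Add(-3, Mul(-1, Add(1, Rational(11, 8)))))) = Add(4, Mul(-1, Add(-3, Mul(-1, Rational(19, 8))))) = Add(4, Mul(-1, Add(-3, Rational(-19, 8)))) = Add(4, Mul(-1, Rational(-43, 8))) = Add(4, Rational(43, 8)) = Rational(75, 8))
v = Rational(19321, 64) (v = Pow(Add(8, Rational(75, 8)), 2) = Pow(Rational(139, 8), 2) = Rational(19321, 64) ≈ 301.89)
Pow(Mul(Mul(Add(-9, 7), -7), Pow(v, -1)), -1) = Pow(Mul(Mul(Add(-9, 7), -7), Pow(Rational(19321, 64), -1)), -1) = Pow(Mul(Mul(-2, -7), Rational(64, 19321)), -1) = Pow(Mul(14, Rational(64, 19321)), -1) = Pow(Rational(896, 19321), -1) = Rational(19321, 896)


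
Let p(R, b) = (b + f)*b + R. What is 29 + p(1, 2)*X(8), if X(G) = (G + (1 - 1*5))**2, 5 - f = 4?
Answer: 141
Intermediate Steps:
f = 1 (f = 5 - 1*4 = 5 - 4 = 1)
p(R, b) = R + b*(1 + b) (p(R, b) = (b + 1)*b + R = (1 + b)*b + R = b*(1 + b) + R = R + b*(1 + b))
X(G) = (-4 + G)**2 (X(G) = (G + (1 - 5))**2 = (G - 4)**2 = (-4 + G)**2)
29 + p(1, 2)*X(8) = 29 + (1 + 2 + 2**2)*(-4 + 8)**2 = 29 + (1 + 2 + 4)*4**2 = 29 + 7*16 = 29 + 112 = 141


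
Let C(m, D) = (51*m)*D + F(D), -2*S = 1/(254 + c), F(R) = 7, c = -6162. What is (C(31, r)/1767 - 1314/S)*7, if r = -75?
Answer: -192044694632/1767 ≈ -1.0868e+8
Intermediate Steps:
S = 1/11816 (S = -1/(2*(254 - 6162)) = -1/2/(-5908) = -1/2*(-1/5908) = 1/11816 ≈ 8.4631e-5)
C(m, D) = 7 + 51*D*m (C(m, D) = (51*m)*D + 7 = 51*D*m + 7 = 7 + 51*D*m)
(C(31, r)/1767 - 1314/S)*7 = ((7 + 51*(-75)*31)/1767 - 1314/1/11816)*7 = ((7 - 118575)*(1/1767) - 1314*11816)*7 = (-118568*1/1767 - 15526224)*7 = (-118568/1767 - 15526224)*7 = -27434956376/1767*7 = -192044694632/1767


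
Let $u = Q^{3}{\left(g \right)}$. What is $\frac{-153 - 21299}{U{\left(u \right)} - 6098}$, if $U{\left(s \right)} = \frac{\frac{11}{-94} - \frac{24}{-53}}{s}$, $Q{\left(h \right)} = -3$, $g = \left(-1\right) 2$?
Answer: $\frac{2885594328}{820268045} \approx 3.5179$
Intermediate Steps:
$g = -2$
$u = -27$ ($u = \left(-3\right)^{3} = -27$)
$U{\left(s \right)} = \frac{1673}{4982 s}$ ($U{\left(s \right)} = \frac{11 \left(- \frac{1}{94}\right) - - \frac{24}{53}}{s} = \frac{- \frac{11}{94} + \frac{24}{53}}{s} = \frac{1673}{4982 s}$)
$\frac{-153 - 21299}{U{\left(u \right)} - 6098} = \frac{-153 - 21299}{\frac{1673}{4982 \left(-27\right)} - 6098} = - \frac{21452}{\frac{1673}{4982} \left(- \frac{1}{27}\right) - 6098} = - \frac{21452}{- \frac{1673}{134514} - 6098} = - \frac{21452}{- \frac{820268045}{134514}} = \left(-21452\right) \left(- \frac{134514}{820268045}\right) = \frac{2885594328}{820268045}$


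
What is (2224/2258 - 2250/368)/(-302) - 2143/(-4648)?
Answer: 17424544239/36449774032 ≈ 0.47804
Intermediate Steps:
(2224/2258 - 2250/368)/(-302) - 2143/(-4648) = (2224*(1/2258) - 2250*1/368)*(-1/302) - 2143*(-1/4648) = (1112/1129 - 1125/184)*(-1/302) + 2143/4648 = -1065517/207736*(-1/302) + 2143/4648 = 1065517/62736272 + 2143/4648 = 17424544239/36449774032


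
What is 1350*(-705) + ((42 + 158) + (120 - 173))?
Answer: -951603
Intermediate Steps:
1350*(-705) + ((42 + 158) + (120 - 173)) = -951750 + (200 - 53) = -951750 + 147 = -951603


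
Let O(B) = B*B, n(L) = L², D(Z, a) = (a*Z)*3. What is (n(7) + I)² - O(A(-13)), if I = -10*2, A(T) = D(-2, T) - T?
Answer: -7440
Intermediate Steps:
D(Z, a) = 3*Z*a (D(Z, a) = (Z*a)*3 = 3*Z*a)
A(T) = -7*T (A(T) = 3*(-2)*T - T = -6*T - T = -7*T)
I = -20
O(B) = B²
(n(7) + I)² - O(A(-13)) = (7² - 20)² - (-7*(-13))² = (49 - 20)² - 1*91² = 29² - 1*8281 = 841 - 8281 = -7440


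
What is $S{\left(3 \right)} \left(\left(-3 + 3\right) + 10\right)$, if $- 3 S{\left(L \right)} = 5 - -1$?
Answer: $-20$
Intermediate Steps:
$S{\left(L \right)} = -2$ ($S{\left(L \right)} = - \frac{5 - -1}{3} = - \frac{5 + 1}{3} = \left(- \frac{1}{3}\right) 6 = -2$)
$S{\left(3 \right)} \left(\left(-3 + 3\right) + 10\right) = - 2 \left(\left(-3 + 3\right) + 10\right) = - 2 \left(0 + 10\right) = \left(-2\right) 10 = -20$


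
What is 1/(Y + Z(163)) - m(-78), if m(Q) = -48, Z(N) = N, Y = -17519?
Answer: 833087/17356 ≈ 48.000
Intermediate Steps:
1/(Y + Z(163)) - m(-78) = 1/(-17519 + 163) - 1*(-48) = 1/(-17356) + 48 = -1/17356 + 48 = 833087/17356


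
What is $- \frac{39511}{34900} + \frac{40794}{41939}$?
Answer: $- \frac{233341229}{1463671100} \approx -0.15942$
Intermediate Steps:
$- \frac{39511}{34900} + \frac{40794}{41939} = - \frac{233341229}{1463671100}$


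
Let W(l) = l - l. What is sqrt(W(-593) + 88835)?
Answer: sqrt(88835) ≈ 298.05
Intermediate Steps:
W(l) = 0
sqrt(W(-593) + 88835) = sqrt(0 + 88835) = sqrt(88835)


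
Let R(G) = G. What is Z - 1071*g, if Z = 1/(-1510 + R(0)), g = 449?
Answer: -726127291/1510 ≈ -4.8088e+5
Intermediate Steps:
Z = -1/1510 (Z = 1/(-1510 + 0) = 1/(-1510) = -1/1510 ≈ -0.00066225)
Z - 1071*g = -1/1510 - 1071*449 = -1/1510 - 480879 = -726127291/1510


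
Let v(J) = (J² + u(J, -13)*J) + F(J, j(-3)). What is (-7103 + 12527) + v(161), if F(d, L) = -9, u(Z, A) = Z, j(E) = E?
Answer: 57257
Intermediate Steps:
v(J) = -9 + 2*J² (v(J) = (J² + J*J) - 9 = (J² + J²) - 9 = 2*J² - 9 = -9 + 2*J²)
(-7103 + 12527) + v(161) = (-7103 + 12527) + (-9 + 2*161²) = 5424 + (-9 + 2*25921) = 5424 + (-9 + 51842) = 5424 + 51833 = 57257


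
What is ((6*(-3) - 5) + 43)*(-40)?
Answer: -800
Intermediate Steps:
((6*(-3) - 5) + 43)*(-40) = ((-18 - 5) + 43)*(-40) = (-23 + 43)*(-40) = 20*(-40) = -800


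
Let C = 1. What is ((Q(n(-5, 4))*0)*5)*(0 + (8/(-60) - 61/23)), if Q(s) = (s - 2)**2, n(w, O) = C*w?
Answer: 0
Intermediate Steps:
n(w, O) = w (n(w, O) = 1*w = w)
Q(s) = (-2 + s)**2
((Q(n(-5, 4))*0)*5)*(0 + (8/(-60) - 61/23)) = (((-2 - 5)**2*0)*5)*(0 + (8/(-60) - 61/23)) = (((-7)**2*0)*5)*(0 + (8*(-1/60) - 61*1/23)) = ((49*0)*5)*(0 + (-2/15 - 61/23)) = (0*5)*(0 - 961/345) = 0*(-961/345) = 0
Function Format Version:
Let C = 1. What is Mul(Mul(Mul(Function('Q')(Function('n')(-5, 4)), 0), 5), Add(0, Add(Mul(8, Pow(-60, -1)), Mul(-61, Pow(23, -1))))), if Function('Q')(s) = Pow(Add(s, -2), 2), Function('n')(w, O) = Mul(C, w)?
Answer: 0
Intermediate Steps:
Function('n')(w, O) = w (Function('n')(w, O) = Mul(1, w) = w)
Function('Q')(s) = Pow(Add(-2, s), 2)
Mul(Mul(Mul(Function('Q')(Function('n')(-5, 4)), 0), 5), Add(0, Add(Mul(8, Pow(-60, -1)), Mul(-61, Pow(23, -1))))) = Mul(Mul(Mul(Pow(Add(-2, -5), 2), 0), 5), Add(0, Add(Mul(8, Pow(-60, -1)), Mul(-61, Pow(23, -1))))) = Mul(Mul(Mul(Pow(-7, 2), 0), 5), Add(0, Add(Mul(8, Rational(-1, 60)), Mul(-61, Rational(1, 23))))) = Mul(Mul(Mul(49, 0), 5), Add(0, Add(Rational(-2, 15), Rational(-61, 23)))) = Mul(Mul(0, 5), Add(0, Rational(-961, 345))) = Mul(0, Rational(-961, 345)) = 0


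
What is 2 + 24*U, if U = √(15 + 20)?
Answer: 2 + 24*√35 ≈ 143.99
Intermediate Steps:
U = √35 ≈ 5.9161
2 + 24*U = 2 + 24*√35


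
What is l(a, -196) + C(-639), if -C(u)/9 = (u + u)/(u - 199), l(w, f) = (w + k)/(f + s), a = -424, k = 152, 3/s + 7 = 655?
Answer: -218851497/17738365 ≈ -12.338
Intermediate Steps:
s = 1/216 (s = 3/(-7 + 655) = 3/648 = 3*(1/648) = 1/216 ≈ 0.0046296)
l(w, f) = (152 + w)/(1/216 + f) (l(w, f) = (w + 152)/(f + 1/216) = (152 + w)/(1/216 + f))
C(u) = -18*u/(-199 + u) (C(u) = -9*(u + u)/(u - 199) = -9*2*u/(-199 + u) = -18*u/(-199 + u))
l(a, -196) + C(-639) = 216*(152 - 424)/(1 + 216*(-196)) - 18*(-639)/(-199 - 639) = 216*(-272)/(1 - 42336) - 18*(-639)/(-838) = 216*(-272)/(-42335) - 18*(-639)*(-1/838) = 216*(-1/42335)*(-272) - 5751/419 = 58752/42335 - 5751/419 = -218851497/17738365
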